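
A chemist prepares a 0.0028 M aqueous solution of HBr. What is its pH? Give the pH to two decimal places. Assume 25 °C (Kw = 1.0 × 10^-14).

HBr is a strong acid and dissociates completely, so [H+] = 0.0028 M.
pH = -log(0.0028) = 2.55

pH = 2.55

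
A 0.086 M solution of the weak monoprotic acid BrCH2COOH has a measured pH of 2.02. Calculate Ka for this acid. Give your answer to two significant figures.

[H+] = 10^(-2.02) = 9.55 × 10^-3 M
At equilibrium [HA] = 0.086 − 9.55 × 10^-3 = 7.64 × 10^-2 M
Ka = [H+][A-]/[HA] = (9.55 × 10^-3)² / 7.64 × 10^-2 = 1.2 × 10^-3

Ka = 1.2 × 10^-3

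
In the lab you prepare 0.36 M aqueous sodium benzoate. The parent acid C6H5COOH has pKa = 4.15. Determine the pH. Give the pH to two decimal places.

C6H5COO- is the conjugate base of the weak acid C6H5COOH.
Ka = 10^(−4.15) = 7.08 × 10^-5
Kb = Kw/Ka = 1.0×10^-14 / 7.08 × 10^-5 = 1.41 × 10^-10
Kb = [OH-]²/(0.36 − [OH-]) = 1.41 × 10^-10
Neglecting [OH-] in the denominator: [OH-] = √(1.41 × 10^-10 × 0.36) = 7.12 × 10^-6 M
([OH-]/C₀ = 0.002% < 5%, so the approximation holds.)
pOH = 5.15, so pH = 14.00 − pOH = 8.85

pH = 8.85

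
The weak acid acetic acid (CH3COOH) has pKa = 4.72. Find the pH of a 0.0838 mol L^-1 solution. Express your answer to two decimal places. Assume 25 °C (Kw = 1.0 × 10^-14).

CH3COOH ⇌ CH3COO- + H+
Ka = 10^(−4.72) = 1.91 × 10^-5
Let x = [H+] at equilibrium. Ka = x²/(0.0838 − x).
Since Ka ≪ C₀, x ≈ √(Ka·C₀) = 1.27 × 10^-3 M.
(x/C₀ = 1.5% < 5%, so the approximation holds.)
pH = −log(1.27 × 10^-3) = 2.90

pH = 2.90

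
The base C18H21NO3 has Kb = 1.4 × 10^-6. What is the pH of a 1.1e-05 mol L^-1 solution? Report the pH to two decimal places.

C18H21NO3 + H2O ⇌ C18H22NO3+ + OH-
Kb = x²/(1.1e-05 − x) = 1.4 × 10^-6
Here C₀/Kb ≈ 7.86, so the small-x approximation fails. Use the quadratic:
x = (−Kb + √(Kb² + 4·Kb·C₀))/2 = 3.29 × 10^-6 M
pOH = 5.48, so pH = 14.00 − pOH = 8.52

pH = 8.52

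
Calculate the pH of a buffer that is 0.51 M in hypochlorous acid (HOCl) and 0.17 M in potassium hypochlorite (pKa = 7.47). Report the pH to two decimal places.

pH = 6.99

Henderson–Hasselbalch: pH = pKa + log([OCl-]/[HOCl]) = 7.47 + log(0.17/0.51)
pH = 7.47 + (-0.477) = 6.99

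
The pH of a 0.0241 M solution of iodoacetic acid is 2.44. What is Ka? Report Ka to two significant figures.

[H+] = 10^(-2.44) = 3.63 × 10^-3 M
At equilibrium [HA] = 0.0241 − 3.63 × 10^-3 = 2.05 × 10^-2 M
Ka = [H+][A-]/[HA] = (3.63 × 10^-3)² / 2.05 × 10^-2 = 6.4 × 10^-4

Ka = 6.4 × 10^-4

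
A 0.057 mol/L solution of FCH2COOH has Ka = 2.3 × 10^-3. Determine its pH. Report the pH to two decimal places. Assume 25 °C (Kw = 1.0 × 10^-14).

pH = 1.98

FCH2COOH ⇌ FCH2COO- + H+
From the ICE table, Ka = [H+]²/(0.057 − [H+]) = 2.3 × 10^-3.
The 5% rule fails; solving [H+]² + Ka·[H+] − Ka·C₀ = 0 exactly:
[H+] = (−Ka + √(Ka² + 4·Ka·C₀))/2 = 1.04 × 10^-2 M
pH = −log(1.04 × 10^-2) = 1.98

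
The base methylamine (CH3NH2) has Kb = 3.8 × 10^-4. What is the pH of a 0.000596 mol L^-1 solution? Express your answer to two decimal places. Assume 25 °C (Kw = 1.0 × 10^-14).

CH3NH2 + H2O ⇌ CH3NH3+ + OH-
Let x = [OH-] at equilibrium. Kb = x²/(0.000596 − x).
x is not negligible relative to C₀; solve x² + 0.00038·x − 2.26e-07 = 0.
x = (−Kb + √(Kb² + 4·Kb·C₀))/2 = 3.22 × 10^-4 M
pOH = −log(3.22 × 10^-4) = 3.49; pH = 14.00 − 3.49 = 10.51

pH = 10.51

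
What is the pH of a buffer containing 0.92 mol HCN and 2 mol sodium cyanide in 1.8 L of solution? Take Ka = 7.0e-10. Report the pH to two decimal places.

pKa = −log(7.0 × 10^-10) = 9.155
pH = pKa + log([A⁻]/[HA]) = 9.155 + log(2/0.92)
pH = 9.155 + (+0.337) = 9.49

pH = 9.49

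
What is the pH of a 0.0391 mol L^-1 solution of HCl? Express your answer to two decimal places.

HCl is a strong acid and dissociates completely, so [H+] = 0.0391 M.
pH = -log(0.0391) = 1.41

pH = 1.41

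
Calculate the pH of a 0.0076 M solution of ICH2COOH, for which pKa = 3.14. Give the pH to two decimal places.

ICH2COOH ⇌ ICH2COO- + H+
Ka = 10^(−3.14) = 7.24 × 10^-4
Ka = x²/(0.0076 − x) = 7.24 × 10^-4
x is not negligible relative to C₀; solve x² + 0.000724·x − 5.5e-06 = 0.
x = (−Ka + √(Ka² + 4·Ka·C₀))/2 = 2.01 × 10^-3 M
pH = −log(2.01 × 10^-3) = 2.70

pH = 2.70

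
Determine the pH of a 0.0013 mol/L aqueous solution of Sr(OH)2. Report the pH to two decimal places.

Sr(OH)2 is a strong base (each formula unit releases 2 OH-); [OH-] = 0.0026 M.
pOH = -log(0.0026) = 2.59
pH = 14.00 - 2.59 = 11.41

pH = 11.41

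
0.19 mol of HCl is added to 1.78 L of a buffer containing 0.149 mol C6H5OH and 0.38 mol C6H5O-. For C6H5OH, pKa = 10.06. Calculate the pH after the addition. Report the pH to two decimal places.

After neutralization: n(C6H5OH) = 0.339 mol, n(C6H5O-) = 0.19 mol.
pH = pKa + log(n_C6H5O-/n_C6H5OH) = 10.06 + log(0.19/0.339) = 10.06 + (-0.251)

pH = 9.81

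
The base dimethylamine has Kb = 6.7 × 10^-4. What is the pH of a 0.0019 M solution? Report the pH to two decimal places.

pH = 10.93

(CH3)2NH + H2O ⇌ (CH3)2NH2+ + OH-
Kb = [OH-]²/(0.0019 − [OH-]) = 6.7 × 10^-4
The 5% rule fails; solving [OH-]² + Kb·[OH-] − Kb·C₀ = 0 exactly:
[OH-] = (−Kb + √(Kb² + 4·Kb·C₀))/2 = 8.42 × 10^-4 M
pOH = 3.07, so pH = 14.00 − pOH = 10.93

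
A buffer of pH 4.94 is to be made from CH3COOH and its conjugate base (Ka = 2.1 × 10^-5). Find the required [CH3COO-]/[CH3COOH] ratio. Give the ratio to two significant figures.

pKa = -log(2.1 × 10^-5) = 4.678
pH = pKa + log(r) ⇒ log(r) = 4.94 − 4.678 = +0.262
r = [CH3COO-]/[CH3COOH] = 10^(+0.262) = 1.83

ratio = 1.8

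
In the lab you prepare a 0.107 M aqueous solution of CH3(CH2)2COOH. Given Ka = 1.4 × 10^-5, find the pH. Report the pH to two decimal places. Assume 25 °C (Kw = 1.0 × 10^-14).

pH = 2.91

CH3(CH2)2COOH ⇌ CH3(CH2)2COO- + H+
From the ICE table, Ka = [H+]²/(0.107 − [H+]) = 1.4 × 10^-5.
Assume [H+] ≪ 0.107: [H+] ≈ √(1.4 × 10^-5 × 0.107) = 1.22 × 10^-3 M
pH = −log(1.22 × 10^-3) = 2.91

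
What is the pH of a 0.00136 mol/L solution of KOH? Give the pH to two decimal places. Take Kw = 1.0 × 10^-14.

KOH is a strong base; [OH-] = 0.00136 M.
pOH = -log(0.00136) = 2.87
pH = 14.00 - 2.87 = 11.13

pH = 11.13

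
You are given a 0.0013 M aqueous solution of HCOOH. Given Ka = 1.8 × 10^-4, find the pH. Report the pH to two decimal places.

pH = 3.40

HCOOH ⇌ HCOO- + H+
From the ICE table, Ka = [H+]²/(0.0013 − [H+]) = 1.8 × 10^-4.
Here C₀/Ka ≈ 7.22, so the small-[H+] approximation fails. Use the quadratic:
[H+] = (−Ka + √(Ka² + 4·Ka·C₀))/2 = 4.02 × 10^-4 M
pH = −log[H+] = −log(4.02 × 10^-4) = 3.40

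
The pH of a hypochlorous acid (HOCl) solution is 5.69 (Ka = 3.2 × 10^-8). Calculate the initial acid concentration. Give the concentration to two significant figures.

[H+] = 10^(-5.69) = 2.04 × 10^-6 M = x
Ka = x²/(C₀ − x) ⇒ C₀ = x + x²/Ka
C₀ = 2.04 × 10^-6 + (2.04 × 10^-6)²/(3.2 × 10^-8) = 1.32 × 10^-4 M

C₀ = 1.3 × 10^-4 M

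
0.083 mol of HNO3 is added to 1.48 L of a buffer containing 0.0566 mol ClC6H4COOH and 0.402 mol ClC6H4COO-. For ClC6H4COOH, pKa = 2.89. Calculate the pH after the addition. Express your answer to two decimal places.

After neutralization: n(ClC6H4COOH) = 0.14 mol, n(ClC6H4COO-) = 0.319 mol.
pH = pKa + log([A⁻]/[HA]) = 2.89 + log(0.319/0.14) = 2.89 +0.358

pH = 3.25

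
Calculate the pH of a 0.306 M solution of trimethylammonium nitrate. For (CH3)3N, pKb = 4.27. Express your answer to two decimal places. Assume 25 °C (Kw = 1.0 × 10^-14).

(CH3)3NH+ is the conjugate acid of the weak base (CH3)3N.
Kb = 10^(−4.27) = 5.37 × 10^-5
Ka = Kw/Kb = 1.0×10^-14 / 5.37 × 10^-5 = 1.86 × 10^-10
Ka = [H+]²/(0.306 − [H+]) = 1.86 × 10^-10
Neglecting [H+] in the denominator: [H+] = √(1.86 × 10^-10 × 0.306) = 7.54 × 10^-6 M
pH = −log(7.54 × 10^-6) = 5.12

pH = 5.12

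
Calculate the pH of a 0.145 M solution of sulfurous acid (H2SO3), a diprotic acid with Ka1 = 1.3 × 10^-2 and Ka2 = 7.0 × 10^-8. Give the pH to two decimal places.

pH = 1.43

Ka1 ≫ Ka2, so treat the first dissociation as the only significant source of H+.
Ka1 = x²/(0.145 − x) = 1.3 × 10^-2
Solving the quadratic: x = (−Ka1 + √(Ka1² + 4·Ka1·C₀))/2 = 3.74 × 10^-2 M
pH = −log(3.74 × 10^-2) = 1.43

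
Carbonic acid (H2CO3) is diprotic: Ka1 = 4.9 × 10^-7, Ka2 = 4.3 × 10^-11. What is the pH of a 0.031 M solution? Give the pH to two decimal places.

Since Ka1 ≫ Ka2, the first ionization dominates [H+].
Ka1 = x²/(0.031 − x) = 4.9 × 10^-7
x ≈ √(4.9 × 10^-7 × 0.031) = 1.23 × 10^-4 M
pH = −log(1.23 × 10^-4) = 3.91

pH = 3.91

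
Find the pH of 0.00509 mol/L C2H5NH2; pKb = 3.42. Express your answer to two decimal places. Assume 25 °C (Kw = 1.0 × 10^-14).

pH = 11.08

C2H5NH2 + H2O ⇌ C2H5NH3+ + OH-
Kb = 10^(−3.42) = 3.80 × 10^-4
Kb = [OH-]²/(0.00509 − [OH-]) = 3.80 × 10^-4
The 5% rule fails; solving [OH-]² + Kb·[OH-] − Kb·C₀ = 0 exactly:
[OH-] = (−Kb + √(Kb² + 4·Kb·C₀))/2 = 1.21 × 10^-3 M
pOH = 2.92, so pH = 14.00 − pOH = 11.08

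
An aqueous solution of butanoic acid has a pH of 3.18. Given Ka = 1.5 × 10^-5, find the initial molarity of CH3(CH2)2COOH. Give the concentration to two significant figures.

C₀ = 3.0 × 10^-2 M

[H+] = 10^(-3.18) = 6.61 × 10^-4 M = x
Ka = x²/(C₀ − x) ⇒ C₀ = x + x²/Ka
C₀ = 6.61 × 10^-4 + (6.61 × 10^-4)²/(1.5 × 10^-5) = 2.98 × 10^-2 M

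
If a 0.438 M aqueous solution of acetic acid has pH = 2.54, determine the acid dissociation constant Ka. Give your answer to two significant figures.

Ka = 1.9 × 10^-5

[H+] = 10^(-2.54) = 2.88 × 10^-3 M
At equilibrium [HA] = 0.438 − 2.88 × 10^-3 = 4.35 × 10^-1 M
Ka = [H+][A-]/[HA] = (2.88 × 10^-3)² / 4.35 × 10^-1 = 1.9 × 10^-5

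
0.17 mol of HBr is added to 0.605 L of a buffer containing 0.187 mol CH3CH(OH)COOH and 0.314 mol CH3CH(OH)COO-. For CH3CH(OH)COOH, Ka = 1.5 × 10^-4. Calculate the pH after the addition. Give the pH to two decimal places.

Added H+ converts CH3CH(OH)COO- to CH3CH(OH)COOH: CH3CH(OH)COOH → 0.357 mol, CH3CH(OH)COO- → 0.144 mol.
pKa = −log(1.5 × 10^-4) = 3.824
pH = pKa + log([A⁻]/[HA]) = 3.824 + log(0.144/0.357) = 3.824 -0.394

pH = 3.43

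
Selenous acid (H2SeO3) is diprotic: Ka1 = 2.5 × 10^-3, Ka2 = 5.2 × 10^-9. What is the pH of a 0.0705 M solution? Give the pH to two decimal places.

Since Ka1 ≫ Ka2, the first ionization dominates [H+].
Ka1 = x²/(0.0705 − x) = 2.5 × 10^-3
Solving the quadratic: x = (−Ka1 + √(Ka1² + 4·Ka1·C₀))/2 = 1.21 × 10^-2 M
pH = −log(1.21 × 10^-2) = 1.92

pH = 1.92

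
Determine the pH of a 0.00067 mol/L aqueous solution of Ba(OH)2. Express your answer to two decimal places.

pH = 11.13

Ba(OH)2 is a strong base (each formula unit releases 2 OH-); [OH-] = 0.00134 M.
pOH = -log(0.00134) = 2.87
pH = 14.00 - 2.87 = 11.13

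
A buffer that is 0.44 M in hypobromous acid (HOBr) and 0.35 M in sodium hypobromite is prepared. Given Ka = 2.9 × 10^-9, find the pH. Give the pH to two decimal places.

pKa = −log(2.9 × 10^-9) = 8.538
Henderson–Hasselbalch: pH = pKa + log([OBr-]/[HOBr]) = 8.538 + log(0.35/0.44)
pH = 8.538 + (-0.099) = 8.44

pH = 8.44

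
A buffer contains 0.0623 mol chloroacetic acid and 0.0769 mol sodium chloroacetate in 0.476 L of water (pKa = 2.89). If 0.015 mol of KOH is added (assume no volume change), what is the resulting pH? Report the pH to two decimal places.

pH = 3.18

OH- converts ClCH2COOH to ClCH2COO-: ClCH2COOH → 0.0473 mol, ClCH2COO- → 0.0919 mol.
pH = pKa + log([A⁻]/[HA]) = 2.89 + log(0.0919/0.0473) = 2.89 +0.288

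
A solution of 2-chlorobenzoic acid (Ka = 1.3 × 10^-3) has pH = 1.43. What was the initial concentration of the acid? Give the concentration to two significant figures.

[H+] = 10^(-1.43) = 3.72 × 10^-2 M = x
Ka = x²/(C₀ − x) ⇒ C₀ = x + x²/Ka
C₀ = 3.72 × 10^-2 + (3.72 × 10^-2)²/(1.3 × 10^-3) = 1.10 M

C₀ = 1.1 M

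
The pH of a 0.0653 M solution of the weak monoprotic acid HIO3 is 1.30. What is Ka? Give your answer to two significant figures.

Ka = 1.7 × 10^-1

[H+] = 10^(-1.30) = 5.01 × 10^-2 M
At equilibrium [HA] = 0.0653 − 5.01 × 10^-2 = 1.52 × 10^-2 M
Ka = [H+][A-]/[HA] = (5.01 × 10^-2)² / 1.52 × 10^-2 = 1.7 × 10^-1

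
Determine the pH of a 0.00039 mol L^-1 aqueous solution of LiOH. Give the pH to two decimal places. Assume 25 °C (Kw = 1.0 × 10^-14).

LiOH is a strong base; [OH-] = 0.00039 M.
pOH = -log(0.00039) = 3.41
pH = 14.00 - 3.41 = 10.59

pH = 10.59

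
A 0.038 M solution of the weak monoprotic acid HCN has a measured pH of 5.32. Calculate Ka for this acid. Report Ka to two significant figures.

[H+] = 10^(-5.32) = 4.79 × 10^-6 M
At equilibrium [HA] = 0.038 − 4.79 × 10^-6 = 3.80 × 10^-2 M
Ka = [H+][A-]/[HA] = (4.79 × 10^-6)² / 3.80 × 10^-2 = 6.0 × 10^-10

Ka = 6.0 × 10^-10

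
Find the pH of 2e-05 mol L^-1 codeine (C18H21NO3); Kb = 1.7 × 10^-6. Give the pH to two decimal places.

C18H21NO3 + H2O ⇌ C18H22NO3+ + OH-
From the ICE table, Kb = x²/(2e-05 − x) = 1.7 × 10^-6.
x is not negligible relative to C₀; solve x² + 1.7e-06·x − 3.4e-11 = 0.
x = (−Kb + √(Kb² + 4·Kb·C₀))/2 = 5.04 × 10^-6 M
pOH = 5.30, so pH = 14.00 − pOH = 8.70

pH = 8.70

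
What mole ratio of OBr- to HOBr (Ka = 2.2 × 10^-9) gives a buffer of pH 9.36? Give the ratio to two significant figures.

pKa = -log(2.2 × 10^-9) = 8.658
pH = pKa + log(r) ⇒ log(r) = 9.36 − 8.658 = +0.702
r = [OBr-]/[HOBr] = 10^(+0.702) = 5.04

ratio = 5.0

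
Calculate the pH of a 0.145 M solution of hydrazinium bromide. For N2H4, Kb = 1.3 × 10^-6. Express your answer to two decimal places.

N2H5+ is the conjugate acid of the weak base N2H4.
Ka = Kw/Kb = 1.0×10^-14 / 1.3 × 10^-6 = 7.69 × 10^-9
From the ICE table, Ka = [H+]²/(0.145 − [H+]) = 7.69 × 10^-9.
Assume [H+] ≪ 0.145: [H+] ≈ √(7.69 × 10^-9 × 0.145) = 3.34 × 10^-5 M
Check: 0.023% ionized — well under 5%, approximation valid.
pH = −log(3.34 × 10^-5) = 4.48

pH = 4.48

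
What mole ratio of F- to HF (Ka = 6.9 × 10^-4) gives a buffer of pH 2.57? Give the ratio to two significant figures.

pKa = -log(6.9 × 10^-4) = 3.161
pH = pKa + log(r) ⇒ log(r) = 2.57 − 3.161 = -0.591
r = [F-]/[HF] = 10^(-0.591) = 0.256

ratio = 0.26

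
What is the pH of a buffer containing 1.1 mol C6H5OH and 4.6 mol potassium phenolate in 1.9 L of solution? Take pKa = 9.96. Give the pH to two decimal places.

pH = 10.58

pH = pKa + log([A⁻]/[HA]) = 9.96 + log(4.6/1.1)
pH = 9.96 + (+0.621) = 10.58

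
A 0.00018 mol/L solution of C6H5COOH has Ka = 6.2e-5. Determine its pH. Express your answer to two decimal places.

pH = 4.10

C6H5COOH ⇌ C6H5COO- + H+
Ka = [H+]²/(0.00018 − [H+]) = 6.2 × 10^-5
Here C₀/Ka ≈ 2.9, so the small-[H+] approximation fails. Use the quadratic:
[H+] = [−6.2e-05 + √(6.2e-05² + 4.46e-08)]/2 = 7.91 × 10^-5 M
pH = −log(7.91 × 10^-5) = 4.10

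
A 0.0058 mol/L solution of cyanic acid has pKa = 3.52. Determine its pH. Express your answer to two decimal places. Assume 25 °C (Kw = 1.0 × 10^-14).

pH = 2.93

HOCN ⇌ OCN- + H+
Ka = 10^(−3.52) = 3.02 × 10^-4
Let x = [H+] at equilibrium. Ka = x²/(0.0058 − x).
Here C₀/Ka ≈ 19.2, so the small-x approximation fails. Use the quadratic:
x = (−Ka + √(Ka² + 4·Ka·C₀))/2 = 1.18 × 10^-3 M
pH = −log[H+] = −log(1.18 × 10^-3) = 2.93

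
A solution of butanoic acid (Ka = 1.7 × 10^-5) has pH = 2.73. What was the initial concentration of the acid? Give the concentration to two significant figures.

[H+] = 10^(-2.73) = 1.86 × 10^-3 M = x
Ka = x²/(C₀ − x) ⇒ C₀ = x + x²/Ka
C₀ = 1.86 × 10^-3 + (1.86 × 10^-3)²/(1.7 × 10^-5) = 2.05 × 10^-1 M

C₀ = 2.1 × 10^-1 M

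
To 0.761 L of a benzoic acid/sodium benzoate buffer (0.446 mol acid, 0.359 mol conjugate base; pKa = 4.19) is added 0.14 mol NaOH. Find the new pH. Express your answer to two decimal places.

pH = 4.40

OH- converts C6H5COOH to C6H5COO-: C6H5COOH → 0.306 mol, C6H5COO- → 0.499 mol.
pH = pKa + log([A⁻]/[HA]) = 4.19 + log(0.499/0.306) = 4.19 +0.212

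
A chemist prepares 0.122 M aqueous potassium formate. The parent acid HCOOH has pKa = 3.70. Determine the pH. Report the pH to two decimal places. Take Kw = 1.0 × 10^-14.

pH = 8.39

HCOO- is the conjugate base of the weak acid HCOOH.
Ka = 10^(−3.70) = 2.00 × 10^-4
Kb = Kw/Ka = 1.0×10^-14 / 2.00 × 10^-4 = 5.00 × 10^-11
From the ICE table, Kb = [OH-]²/(0.122 − [OH-]) = 5.00 × 10^-11.
Since Kb ≪ C₀, [OH-] ≈ √(Kb·C₀) = 2.47 × 10^-6 M.
Check: 0.002% ionized — well under 5%, approximation valid.
pOH = −log(2.47 × 10^-6) = 5.61; pH = 14.00 − 5.61 = 8.39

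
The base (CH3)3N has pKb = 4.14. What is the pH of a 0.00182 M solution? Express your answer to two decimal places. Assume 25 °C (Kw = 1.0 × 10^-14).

pH = 10.52

(CH3)3N + H2O ⇌ (CH3)3NH+ + OH-
Kb = 10^(−4.14) = 7.24 × 10^-5
From the ICE table, Kb = [OH-]²/(0.00182 − [OH-]) = 7.24 × 10^-5.
Here C₀/Kb ≈ 25.1, so the small-[OH-] approximation fails. Use the quadratic:
[OH-] = (−Kb + √(Kb² + 4·Kb·C₀))/2 = 3.29 × 10^-4 M
pOH = −log(3.29 × 10^-4) = 3.48; pH = 14.00 − 3.48 = 10.52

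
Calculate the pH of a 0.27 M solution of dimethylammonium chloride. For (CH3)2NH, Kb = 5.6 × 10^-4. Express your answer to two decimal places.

pH = 5.66

(CH3)2NH2+ is the conjugate acid of the weak base (CH3)2NH.
Ka = Kw/Kb = 1.0×10^-14 / 5.6 × 10^-4 = 1.79 × 10^-11
Ka = [H+]²/(0.27 − [H+]) = 1.79 × 10^-11
Assume [H+] ≪ 0.27: [H+] ≈ √(1.79 × 10^-11 × 0.27) = 2.20 × 10^-6 M
pH = −log[H+] = −log(2.20 × 10^-6) = 5.66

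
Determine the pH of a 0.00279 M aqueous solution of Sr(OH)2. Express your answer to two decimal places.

Sr(OH)2 is a strong base (each formula unit releases 2 OH-); [OH-] = 0.00558 M.
pOH = -log(0.00558) = 2.25
pH = 14.00 - 2.25 = 11.75

pH = 11.75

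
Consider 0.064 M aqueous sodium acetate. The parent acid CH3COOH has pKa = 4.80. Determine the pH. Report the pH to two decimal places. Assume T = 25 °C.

pH = 8.80

CH3COO- is the conjugate base of the weak acid CH3COOH.
Ka = 10^(−4.80) = 1.58 × 10^-5
Kb = Kw/Ka = 1.0×10^-14 / 1.58 × 10^-5 = 6.33 × 10^-10
Kb = x²/(0.064 − x) = 6.33 × 10^-10
Neglecting x in the denominator: x = √(6.33 × 10^-10 × 0.064) = 6.36 × 10^-6 M
pOH = 5.20, so pH = 14.00 − pOH = 8.80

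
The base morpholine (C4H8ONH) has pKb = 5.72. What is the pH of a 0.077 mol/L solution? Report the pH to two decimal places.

pH = 10.58

C4H8ONH + H2O ⇌ C4H8ONH2+ + OH-
Kb = 10^(−5.72) = 1.91 × 10^-6
Kb = [OH-]²/(0.077 − [OH-]) = 1.91 × 10^-6
Since Kb ≪ C₀, [OH-] ≈ √(Kb·C₀) = 3.83 × 10^-4 M.
pOH = −log(3.83 × 10^-4) = 3.42; pH = 14.00 − 3.42 = 10.58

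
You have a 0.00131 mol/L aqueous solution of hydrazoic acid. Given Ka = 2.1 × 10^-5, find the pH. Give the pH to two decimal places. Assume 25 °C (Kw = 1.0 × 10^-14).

HN3 ⇌ N3- + H+
Ka = [H+]²/(0.00131 − [H+]) = 2.1 × 10^-5
The 5% rule fails; solving [H+]² + Ka·[H+] − Ka·C₀ = 0 exactly:
[H+] = (−Ka + √(Ka² + 4·Ka·C₀))/2 = 1.56 × 10^-4 M
pH = −log(1.56 × 10^-4) = 3.81

pH = 3.81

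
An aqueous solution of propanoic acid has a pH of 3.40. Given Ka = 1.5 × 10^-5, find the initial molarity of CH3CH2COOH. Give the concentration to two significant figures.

C₀ = 1.1 × 10^-2 M

[H+] = 10^(-3.40) = 3.98 × 10^-4 M = x
Ka = x²/(C₀ − x) ⇒ C₀ = x + x²/Ka
C₀ = 3.98 × 10^-4 + (3.98 × 10^-4)²/(1.5 × 10^-5) = 1.10 × 10^-2 M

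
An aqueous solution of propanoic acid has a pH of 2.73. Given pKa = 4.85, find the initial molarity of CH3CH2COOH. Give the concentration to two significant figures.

C₀ = 2.5 × 10^-1 M

[H+] = 10^(-2.73) = 1.86 × 10^-3 M = x
Ka = 10^(−4.85) = 1.41 × 10^-5
Ka = x²/(C₀ − x) ⇒ C₀ = x + x²/Ka
C₀ = 1.86 × 10^-3 + (1.86 × 10^-3)²/(1.41 × 10^-5) = 2.47 × 10^-1 M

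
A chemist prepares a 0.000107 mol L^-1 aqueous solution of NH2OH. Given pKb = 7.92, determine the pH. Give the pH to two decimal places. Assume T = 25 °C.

NH2OH + H2O ⇌ NH3OH+ + OH-
Kb = 10^(−7.92) = 1.20 × 10^-8
Kb = [OH-]²/(0.000107 − [OH-]) = 1.20 × 10^-8
Neglecting [OH-] in the denominator: [OH-] = √(1.20 × 10^-8 × 0.000107) = 1.13 × 10^-6 M
Check: 1.1% ionized — well under 5%, approximation valid.
pOH = −log(1.13 × 10^-6) = 5.95; pH = 14.00 − 5.95 = 8.05

pH = 8.05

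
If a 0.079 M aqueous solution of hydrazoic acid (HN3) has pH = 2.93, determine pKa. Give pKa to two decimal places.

pKa = 4.75

[H+] = 10^(-2.93) = 1.17 × 10^-3 M
At equilibrium [HA] = 0.079 − 1.17 × 10^-3 = 7.78 × 10^-2 M
Ka = [H+][A-]/[HA] = (1.17 × 10^-3)² / 7.78 × 10^-2 = 1.76 × 10^-5
pKa = -log(1.76 × 10^-5) = 4.75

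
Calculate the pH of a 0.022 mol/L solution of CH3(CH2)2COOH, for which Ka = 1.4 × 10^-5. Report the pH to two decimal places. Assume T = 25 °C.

CH3(CH2)2COOH ⇌ CH3(CH2)2COO- + H+
Ka = x²/(0.022 − x) = 1.4 × 10^-5
Neglecting x in the denominator: x = √(1.4 × 10^-5 × 0.022) = 5.55 × 10^-4 M
pH = −log(5.55 × 10^-4) = 3.26

pH = 3.26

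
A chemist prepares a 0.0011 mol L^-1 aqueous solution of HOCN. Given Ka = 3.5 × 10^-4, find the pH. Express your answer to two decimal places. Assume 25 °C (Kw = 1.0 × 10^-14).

HOCN ⇌ OCN- + H+
Ka = [H+]²/(0.0011 − [H+]) = 3.5 × 10^-4
Here C₀/Ka ≈ 3.14, so the small-[H+] approximation fails. Use the quadratic:
[H+] = [−0.00035 + √(0.00035² + 1.54e-06)]/2 = 4.70 × 10^-4 M
pH = −log[H+] = −log(4.70 × 10^-4) = 3.33

pH = 3.33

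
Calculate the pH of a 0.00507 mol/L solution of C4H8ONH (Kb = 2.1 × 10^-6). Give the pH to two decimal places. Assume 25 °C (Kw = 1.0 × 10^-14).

pH = 10.01

C4H8ONH + H2O ⇌ C4H8ONH2+ + OH-
Kb = [OH-]²/(0.00507 − [OH-]) = 2.1 × 10^-6
Neglecting [OH-] in the denominator: [OH-] = √(2.1 × 10^-6 × 0.00507) = 1.03 × 10^-4 M
Check: 2% ionized — well under 5%, approximation valid.
pOH = −log(1.03 × 10^-4) = 3.99; pH = 14.00 − 3.99 = 10.01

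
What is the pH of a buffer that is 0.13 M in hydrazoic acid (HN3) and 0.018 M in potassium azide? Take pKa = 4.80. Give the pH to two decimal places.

Using pH = pKa + log([base]/[acid]) with [base]/[acid] = 0.018/0.13:
pH = 4.80 + (-0.859) = 3.94

pH = 3.94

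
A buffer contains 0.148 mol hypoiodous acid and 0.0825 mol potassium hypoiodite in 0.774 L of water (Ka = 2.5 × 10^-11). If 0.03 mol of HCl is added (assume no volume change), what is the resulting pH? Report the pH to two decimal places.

pH = 10.07

After neutralization: n(HOI) = 0.178 mol, n(OI-) = 0.0525 mol.
pKa = −log(2.5 × 10^-11) = 10.602
Henderson–Hasselbalch with mole ratio 0.0525/0.178: pH = 10.602 + (-0.530)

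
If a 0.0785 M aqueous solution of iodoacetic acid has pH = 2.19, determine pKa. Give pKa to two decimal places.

pKa = 3.24

[H+] = 10^(-2.19) = 6.46 × 10^-3 M
At equilibrium [HA] = 0.0785 − 6.46 × 10^-3 = 7.20 × 10^-2 M
Ka = [H+][A-]/[HA] = (6.46 × 10^-3)² / 7.20 × 10^-2 = 5.80 × 10^-4
pKa = -log(5.80 × 10^-4) = 3.24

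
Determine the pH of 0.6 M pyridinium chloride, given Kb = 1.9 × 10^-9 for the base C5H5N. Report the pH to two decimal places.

C5H5NH+ is the conjugate acid of the weak base C5H5N.
Ka = Kw/Kb = 1.0×10^-14 / 1.9 × 10^-9 = 5.26 × 10^-6
Let x = [H+] at equilibrium. Ka = x²/(0.6 − x).
Neglecting x in the denominator: x = √(5.26 × 10^-6 × 0.6) = 1.78 × 10^-3 M
(x/C₀ = 0.3% < 5%, so the approximation holds.)
pH = −log[H+] = −log(1.78 × 10^-3) = 2.75

pH = 2.75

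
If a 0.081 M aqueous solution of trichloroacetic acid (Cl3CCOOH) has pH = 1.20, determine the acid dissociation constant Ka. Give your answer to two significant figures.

[H+] = 10^(-1.20) = 6.31 × 10^-2 M
At equilibrium [HA] = 0.081 − 6.31 × 10^-2 = 1.79 × 10^-2 M
Ka = [H+][A-]/[HA] = (6.31 × 10^-2)² / 1.79 × 10^-2 = 2.2 × 10^-1

Ka = 2.2 × 10^-1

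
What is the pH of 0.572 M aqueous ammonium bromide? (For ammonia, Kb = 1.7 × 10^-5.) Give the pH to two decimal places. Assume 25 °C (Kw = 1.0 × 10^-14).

NH4+ is the conjugate acid of the weak base NH3.
Ka = Kw/Kb = 1.0×10^-14 / 1.7 × 10^-5 = 5.88 × 10^-10
From the ICE table, Ka = [H+]²/(0.572 − [H+]) = 5.88 × 10^-10.
Assume [H+] ≪ 0.572: [H+] ≈ √(5.88 × 10^-10 × 0.572) = 1.83 × 10^-5 M
Check: 0.0032% ionized — well under 5%, approximation valid.
pH = −log[H+] = −log(1.83 × 10^-5) = 4.74

pH = 4.74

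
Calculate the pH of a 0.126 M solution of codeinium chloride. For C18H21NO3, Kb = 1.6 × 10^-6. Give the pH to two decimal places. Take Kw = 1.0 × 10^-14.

C18H22NO3+ is the conjugate acid of the weak base C18H21NO3.
Ka = Kw/Kb = 1.0×10^-14 / 1.6 × 10^-6 = 6.25 × 10^-9
Ka = [H+]²/(0.126 − [H+]) = 6.25 × 10^-9
Since Ka ≪ C₀, [H+] ≈ √(Ka·C₀) = 2.81 × 10^-5 M.
pH = −log(2.81 × 10^-5) = 4.55

pH = 4.55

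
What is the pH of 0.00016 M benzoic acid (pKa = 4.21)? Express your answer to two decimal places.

pH = 4.14

C6H5COOH ⇌ C6H5COO- + H+
Ka = 10^(−4.21) = 6.17 × 10^-5
From the ICE table, Ka = [H+]²/(0.00016 − [H+]) = 6.17 × 10^-5.
The 5% rule fails; solving [H+]² + Ka·[H+] − Ka·C₀ = 0 exactly:
[H+] = (−Ka + √(Ka² + 4·Ka·C₀))/2 = 7.32 × 10^-5 M
pH = −log[H+] = −log(7.32 × 10^-5) = 4.14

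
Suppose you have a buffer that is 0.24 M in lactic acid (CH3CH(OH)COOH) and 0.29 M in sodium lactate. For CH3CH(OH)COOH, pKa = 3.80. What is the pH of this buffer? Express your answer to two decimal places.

pH = 3.88

Using pH = pKa + log([base]/[acid]) with [base]/[acid] = 0.29/0.24:
pH = 3.80 + (+0.082) = 3.88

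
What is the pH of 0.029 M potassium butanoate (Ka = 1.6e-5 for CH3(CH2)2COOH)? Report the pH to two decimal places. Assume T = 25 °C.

pH = 8.63

CH3(CH2)2COO- is the conjugate base of the weak acid CH3(CH2)2COOH.
Kb = Kw/Ka = 1.0×10^-14 / 1.6 × 10^-5 = 6.25 × 10^-10
From the ICE table, Kb = [OH-]²/(0.029 − [OH-]) = 6.25 × 10^-10.
Neglecting [OH-] in the denominator: [OH-] = √(6.25 × 10^-10 × 0.029) = 4.26 × 10^-6 M
Check: 0.015% ionized — well under 5%, approximation valid.
pOH = −log(4.26 × 10^-6) = 5.37; pH = 14.00 − 5.37 = 8.63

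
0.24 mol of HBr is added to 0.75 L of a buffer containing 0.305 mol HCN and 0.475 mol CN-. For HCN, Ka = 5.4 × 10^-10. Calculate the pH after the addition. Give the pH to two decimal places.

pH = 8.90

After neutralization: n(HCN) = 0.545 mol, n(CN-) = 0.235 mol.
pKa = −log(5.4 × 10^-10) = 9.268
pH = pKa + log(n_CN-/n_HCN) = 9.268 + log(0.235/0.545) = 9.268 + (-0.365)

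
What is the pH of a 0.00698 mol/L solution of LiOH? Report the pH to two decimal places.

pH = 11.84

LiOH is a strong base; [OH-] = 0.00698 M.
pOH = -log(0.00698) = 2.16
pH = 14.00 - 2.16 = 11.84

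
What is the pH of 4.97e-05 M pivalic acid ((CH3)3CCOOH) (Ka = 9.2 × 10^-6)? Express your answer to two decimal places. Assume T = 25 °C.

(CH3)3CCOOH ⇌ (CH3)3CCOO- + H+
Let x = [H+] at equilibrium. Ka = x²/(4.97e-05 − x).
The 5% rule fails; solving x² + Ka·x − Ka·C₀ = 0 exactly:
x = [−9.2e-06 + √(9.2e-06² + 1.83e-09)]/2 = 1.73 × 10^-5 M
pH = −log(1.73 × 10^-5) = 4.76

pH = 4.76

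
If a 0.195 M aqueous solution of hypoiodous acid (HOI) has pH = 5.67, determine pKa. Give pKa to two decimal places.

pKa = 10.63

[H+] = 10^(-5.67) = 2.14 × 10^-6 M
At equilibrium [HA] = 0.195 − 2.14 × 10^-6 = 1.95 × 10^-1 M
Ka = [H+][A-]/[HA] = (2.14 × 10^-6)² / 1.95 × 10^-1 = 2.35 × 10^-11
pKa = -log(2.35 × 10^-11) = 10.63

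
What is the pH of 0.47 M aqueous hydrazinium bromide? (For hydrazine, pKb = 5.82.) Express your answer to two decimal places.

N2H5+ is the conjugate acid of the weak base N2H4.
Kb = 10^(−5.82) = 1.51 × 10^-6
Ka = Kw/Kb = 1.0×10^-14 / 1.51 × 10^-6 = 6.62 × 10^-9
From the ICE table, Ka = [H+]²/(0.47 − [H+]) = 6.62 × 10^-9.
Assume [H+] ≪ 0.47: [H+] ≈ √(6.62 × 10^-9 × 0.47) = 5.58 × 10^-5 M
pH = −log(5.58 × 10^-5) = 4.25

pH = 4.25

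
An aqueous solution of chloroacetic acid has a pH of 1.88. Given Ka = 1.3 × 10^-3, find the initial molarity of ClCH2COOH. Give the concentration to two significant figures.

[H+] = 10^(-1.88) = 1.32 × 10^-2 M = x
Ka = x²/(C₀ − x) ⇒ C₀ = x + x²/Ka
C₀ = 1.32 × 10^-2 + (1.32 × 10^-2)²/(1.3 × 10^-3) = 1.47 × 10^-1 M

C₀ = 1.5 × 10^-1 M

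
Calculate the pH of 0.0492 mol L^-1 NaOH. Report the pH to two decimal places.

NaOH is a strong base; [OH-] = 0.0492 M.
pOH = -log(0.0492) = 1.31
pH = 14.00 - 1.31 = 12.69

pH = 12.69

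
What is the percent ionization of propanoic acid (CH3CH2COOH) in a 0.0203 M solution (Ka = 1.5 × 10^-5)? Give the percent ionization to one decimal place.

2.7%

CH3CH2COOH ⇌ CH3CH2COO- + H+; let x = [H+] at equilibrium.
x ≈ √(Ka·C₀) = √(1.5 × 10^-5 × 0.0203) = 5.52 × 10^-4 M
% ionization = x/C₀ × 100% = 5.52 × 10^-4/0.0203 × 100% = 2.7%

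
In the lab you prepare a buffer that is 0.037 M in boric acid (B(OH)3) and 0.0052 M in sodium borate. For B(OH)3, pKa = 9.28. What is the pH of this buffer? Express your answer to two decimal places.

Using pH = pKa + log([base]/[acid]) with [base]/[acid] = 0.0052/0.037:
pH = 9.28 + (-0.852) = 8.43

pH = 8.43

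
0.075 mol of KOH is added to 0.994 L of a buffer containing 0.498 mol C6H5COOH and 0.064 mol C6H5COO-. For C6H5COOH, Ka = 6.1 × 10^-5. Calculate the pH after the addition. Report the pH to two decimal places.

After neutralization: n(C6H5COOH) = 0.423 mol, n(C6H5COO-) = 0.139 mol.
pKa = −log(6.1 × 10^-5) = 4.215
pH = pKa + log([A⁻]/[HA]) = 4.215 + log(0.139/0.423) = 4.215 -0.483

pH = 3.73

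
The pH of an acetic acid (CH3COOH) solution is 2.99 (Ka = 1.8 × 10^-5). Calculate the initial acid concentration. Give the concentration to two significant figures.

C₀ = 5.9 × 10^-2 M

[H+] = 10^(-2.99) = 1.02 × 10^-3 M = x
Ka = x²/(C₀ − x) ⇒ C₀ = x + x²/Ka
C₀ = 1.02 × 10^-3 + (1.02 × 10^-3)²/(1.8 × 10^-5) = 5.88 × 10^-2 M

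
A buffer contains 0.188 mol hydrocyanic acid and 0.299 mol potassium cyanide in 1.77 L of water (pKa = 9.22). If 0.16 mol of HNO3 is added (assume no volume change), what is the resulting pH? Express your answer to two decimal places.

Added H+ converts CN- to HCN: HCN → 0.348 mol, CN- → 0.139 mol.
Henderson–Hasselbalch with mole ratio 0.139/0.348: pH = 9.22 + (-0.399)

pH = 8.82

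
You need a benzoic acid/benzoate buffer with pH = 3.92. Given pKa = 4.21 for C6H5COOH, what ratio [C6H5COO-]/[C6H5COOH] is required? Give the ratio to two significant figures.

ratio = 0.51

pH = pKa + log(r) ⇒ log(r) = 3.92 − 4.21 = -0.29
r = [C6H5COO-]/[C6H5COOH] = 10^(-0.29) = 0.513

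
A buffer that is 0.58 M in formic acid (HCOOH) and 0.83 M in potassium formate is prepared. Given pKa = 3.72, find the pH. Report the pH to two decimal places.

Using pH = pKa + log([base]/[acid]) with [base]/[acid] = 0.83/0.58:
pH = 3.72 + (+0.156) = 3.88

pH = 3.88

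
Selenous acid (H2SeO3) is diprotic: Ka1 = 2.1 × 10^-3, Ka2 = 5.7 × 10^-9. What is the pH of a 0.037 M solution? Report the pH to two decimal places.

pH = 2.11

Since Ka1 ≫ Ka2, the first ionization dominates [H+].
Ka1 = x²/(0.037 − x) = 2.1 × 10^-3
Solving the quadratic: x = (−Ka1 + √(Ka1² + 4·Ka1·C₀))/2 = 7.83 × 10^-3 M
pH = −log(7.83 × 10^-3) = 2.11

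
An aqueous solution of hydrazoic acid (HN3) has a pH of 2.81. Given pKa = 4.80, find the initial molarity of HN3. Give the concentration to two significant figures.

C₀ = 1.5 × 10^-1 M

[H+] = 10^(-2.81) = 1.55 × 10^-3 M = x
Ka = 10^(−4.80) = 1.58 × 10^-5
Ka = x²/(C₀ − x) ⇒ C₀ = x + x²/Ka
C₀ = 1.55 × 10^-3 + (1.55 × 10^-3)²/(1.58 × 10^-5) = 1.54 × 10^-1 M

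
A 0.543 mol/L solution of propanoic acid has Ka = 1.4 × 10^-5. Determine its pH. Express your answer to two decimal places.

CH3CH2COOH ⇌ CH3CH2COO- + H+
From the ICE table, Ka = x²/(0.543 − x) = 1.4 × 10^-5.
Assume x ≪ 0.543: x ≈ √(1.4 × 10^-5 × 0.543) = 2.76 × 10^-3 M
pH = −log(2.76 × 10^-3) = 2.56

pH = 2.56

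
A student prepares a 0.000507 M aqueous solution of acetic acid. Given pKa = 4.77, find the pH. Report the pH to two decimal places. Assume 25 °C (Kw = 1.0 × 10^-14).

CH3COOH ⇌ CH3COO- + H+
Ka = 10^(−4.77) = 1.70 × 10^-5
From the ICE table, Ka = x²/(0.000507 − x) = 1.70 × 10^-5.
x is not negligible relative to C₀; solve x² + 1.7e-05·x − 8.62e-09 = 0.
x = (−Ka + √(Ka² + 4·Ka·C₀))/2 = 8.47 × 10^-5 M
pH = −log(8.47 × 10^-5) = 4.07

pH = 4.07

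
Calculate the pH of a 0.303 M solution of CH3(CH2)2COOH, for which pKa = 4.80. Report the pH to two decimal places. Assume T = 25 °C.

CH3(CH2)2COOH ⇌ CH3(CH2)2COO- + H+
Ka = 10^(−4.80) = 1.58 × 10^-5
Ka = x²/(0.303 − x) = 1.58 × 10^-5
Neglecting x in the denominator: x = √(1.58 × 10^-5 × 0.303) = 2.19 × 10^-3 M
Check: 0.72% ionized — well under 5%, approximation valid.
pH = −log(2.19 × 10^-3) = 2.66

pH = 2.66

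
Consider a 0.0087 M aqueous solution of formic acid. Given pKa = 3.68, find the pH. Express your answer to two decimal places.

pH = 2.90

HCOOH ⇌ HCOO- + H+
Ka = 10^(−3.68) = 2.09 × 10^-4
From the ICE table, Ka = x²/(0.0087 − x) = 2.09 × 10^-4.
The 5% rule fails; solving x² + Ka·x − Ka·C₀ = 0 exactly:
x = (−Ka + √(Ka² + 4·Ka·C₀))/2 = 1.25 × 10^-3 M
pH = −log(1.25 × 10^-3) = 2.90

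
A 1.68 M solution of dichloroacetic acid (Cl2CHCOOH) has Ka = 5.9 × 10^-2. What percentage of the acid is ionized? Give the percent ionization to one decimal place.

17.1%

Cl2CHCOOH ⇌ Cl2CHCOO- + H+; let x = [H+] at equilibrium.
Ka = x²/(C₀ − x); solving the quadratic gives x = 2.87 × 10^-1 M.
% ionization = x/C₀ × 100% = 2.87 × 10^-1/1.68 × 100% = 17.1%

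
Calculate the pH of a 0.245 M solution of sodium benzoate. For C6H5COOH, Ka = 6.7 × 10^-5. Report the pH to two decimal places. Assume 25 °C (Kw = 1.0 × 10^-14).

pH = 8.78

C6H5COO- is the conjugate base of the weak acid C6H5COOH.
Kb = Kw/Ka = 1.0×10^-14 / 6.7 × 10^-5 = 1.49 × 10^-10
Let x = [OH-] at equilibrium. Kb = x²/(0.245 − x).
Assume x ≪ 0.245: x ≈ √(1.49 × 10^-10 × 0.245) = 6.04 × 10^-6 M
(x/C₀ = 0.0025% < 5%, so the approximation holds.)
pOH = −log(6.04 × 10^-6) = 5.22; pH = 14.00 − 5.22 = 8.78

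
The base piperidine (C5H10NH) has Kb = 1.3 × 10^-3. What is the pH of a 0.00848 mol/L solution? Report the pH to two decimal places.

C5H10NH + H2O ⇌ C5H10NH2+ + OH-
Kb = [OH-]²/(0.00848 − [OH-]) = 1.3 × 10^-3
Here C₀/Kb ≈ 6.52, so the small-[OH-] approximation fails. Use the quadratic:
[OH-] = [−0.0013 + √(0.0013² + 4.41e-05)]/2 = 2.73 × 10^-3 M
pOH = 2.56, so pH = 14.00 − pOH = 11.44

pH = 11.44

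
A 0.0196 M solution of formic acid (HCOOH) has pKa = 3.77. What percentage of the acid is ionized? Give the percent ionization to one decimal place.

8.9%

HCOOH ⇌ HCOO- + H+; let x = [H+] at equilibrium.
Ka = 10^(−3.77) = 1.70 × 10^-4
Solve x² + 0.00017x − 3.33e-06 = 0 → x = 1.74 × 10^-3 M
% ionization = x/C₀ × 100% = 1.74 × 10^-3/0.0196 × 100% = 8.9%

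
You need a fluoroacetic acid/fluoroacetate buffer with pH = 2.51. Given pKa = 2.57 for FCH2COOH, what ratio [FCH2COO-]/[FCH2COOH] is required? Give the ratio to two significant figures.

ratio = 0.87

pH = pKa + log(r) ⇒ log(r) = 2.51 − 2.57 = -0.06
r = [FCH2COO-]/[FCH2COOH] = 10^(-0.06) = 0.871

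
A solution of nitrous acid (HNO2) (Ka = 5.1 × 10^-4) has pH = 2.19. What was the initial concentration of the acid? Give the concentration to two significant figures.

[H+] = 10^(-2.19) = 6.46 × 10^-3 M = x
Ka = x²/(C₀ − x) ⇒ C₀ = x + x²/Ka
C₀ = 6.46 × 10^-3 + (6.46 × 10^-3)²/(5.1 × 10^-4) = 8.83 × 10^-2 M

C₀ = 8.8 × 10^-2 M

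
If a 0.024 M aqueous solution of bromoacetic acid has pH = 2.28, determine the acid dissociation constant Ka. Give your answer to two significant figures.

[H+] = 10^(-2.28) = 5.25 × 10^-3 M
At equilibrium [HA] = 0.024 − 5.25 × 10^-3 = 1.87 × 10^-2 M
Ka = [H+][A-]/[HA] = (5.25 × 10^-3)² / 1.87 × 10^-2 = 1.5 × 10^-3

Ka = 1.5 × 10^-3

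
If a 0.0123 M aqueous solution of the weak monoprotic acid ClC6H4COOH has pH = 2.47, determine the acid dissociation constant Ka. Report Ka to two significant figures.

[H+] = 10^(-2.47) = 3.39 × 10^-3 M
At equilibrium [HA] = 0.0123 − 3.39 × 10^-3 = 8.91 × 10^-3 M
Ka = [H+][A-]/[HA] = (3.39 × 10^-3)² / 8.91 × 10^-3 = 1.3 × 10^-3

Ka = 1.3 × 10^-3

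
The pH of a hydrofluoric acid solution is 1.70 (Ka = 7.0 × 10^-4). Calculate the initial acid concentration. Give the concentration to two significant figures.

C₀ = 5.9 × 10^-1 M

[H+] = 10^(-1.70) = 2.00 × 10^-2 M = x
Ka = x²/(C₀ − x) ⇒ C₀ = x + x²/Ka
C₀ = 2.00 × 10^-2 + (2.00 × 10^-2)²/(7.0 × 10^-4) = 5.91 × 10^-1 M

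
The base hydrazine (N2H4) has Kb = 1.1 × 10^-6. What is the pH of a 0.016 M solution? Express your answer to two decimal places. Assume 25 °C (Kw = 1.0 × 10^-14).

pH = 10.12

N2H4 + H2O ⇌ N2H5+ + OH-
From the ICE table, Kb = [OH-]²/(0.016 − [OH-]) = 1.1 × 10^-6.
Assume [OH-] ≪ 0.016: [OH-] ≈ √(1.1 × 10^-6 × 0.016) = 1.33 × 10^-4 M
Check: 0.83% ionized — well under 5%, approximation valid.
pOH = 3.88, so pH = 14.00 − pOH = 10.12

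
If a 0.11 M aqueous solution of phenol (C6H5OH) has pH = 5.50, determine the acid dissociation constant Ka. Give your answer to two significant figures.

[H+] = 10^(-5.50) = 3.16 × 10^-6 M
At equilibrium [HA] = 0.11 − 3.16 × 10^-6 = 1.10 × 10^-1 M
Ka = [H+][A-]/[HA] = (3.16 × 10^-6)² / 1.10 × 10^-1 = 9.1 × 10^-11

Ka = 9.1 × 10^-11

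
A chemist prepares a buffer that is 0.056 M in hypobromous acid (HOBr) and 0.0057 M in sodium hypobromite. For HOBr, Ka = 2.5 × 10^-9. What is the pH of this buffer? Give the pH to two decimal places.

pH = 7.61

pKa = −log(2.5 × 10^-9) = 8.602
pH = pKa + log([A⁻]/[HA]) = 8.602 + log(0.0057/0.056)
pH = 8.602 + (-0.992) = 7.61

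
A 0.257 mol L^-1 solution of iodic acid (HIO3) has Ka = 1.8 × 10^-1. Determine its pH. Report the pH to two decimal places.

HIO3 ⇌ IO3- + H+
From the ICE table, Ka = [H+]²/(0.257 − [H+]) = 1.8 × 10^-1.
Here C₀/Ka ≈ 1.43, so the small-[H+] approximation fails. Use the quadratic:
[H+] = (−Ka + √(Ka² + 4·Ka·C₀))/2 = 1.43 × 10^-1 M
pH = −log(1.43 × 10^-1) = 0.84

pH = 0.84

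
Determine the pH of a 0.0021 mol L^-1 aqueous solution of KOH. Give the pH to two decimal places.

pH = 11.32

KOH is a strong base; [OH-] = 0.0021 M.
pOH = -log(0.0021) = 2.68
pH = 14.00 - 2.68 = 11.32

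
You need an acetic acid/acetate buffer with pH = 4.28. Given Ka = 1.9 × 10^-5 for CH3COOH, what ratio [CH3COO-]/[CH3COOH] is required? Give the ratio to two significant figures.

pKa = -log(1.9 × 10^-5) = 4.721
pH = pKa + log(r) ⇒ log(r) = 4.28 − 4.721 = -0.441
r = [CH3COO-]/[CH3COOH] = 10^(-0.441) = 0.362

ratio = 0.36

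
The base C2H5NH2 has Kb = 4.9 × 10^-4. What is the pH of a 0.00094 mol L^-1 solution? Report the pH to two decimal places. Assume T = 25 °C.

pH = 10.68

C2H5NH2 + H2O ⇌ C2H5NH3+ + OH-
From the ICE table, Kb = [OH-]²/(0.00094 − [OH-]) = 4.9 × 10^-4.
[OH-] is not negligible relative to C₀; solve [OH-]² + 0.00049·[OH-] − 4.61e-07 = 0.
[OH-] = [−0.00049 + √(0.00049² + 1.84e-06)]/2 = 4.77 × 10^-4 M
pOH = −log(4.77 × 10^-4) = 3.32; pH = 14.00 − 3.32 = 10.68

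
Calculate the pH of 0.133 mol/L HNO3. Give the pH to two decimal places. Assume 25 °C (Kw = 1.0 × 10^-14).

HNO3 is a strong acid and dissociates completely, so [H+] = 0.133 M.
pH = -log(0.133) = 0.88

pH = 0.88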